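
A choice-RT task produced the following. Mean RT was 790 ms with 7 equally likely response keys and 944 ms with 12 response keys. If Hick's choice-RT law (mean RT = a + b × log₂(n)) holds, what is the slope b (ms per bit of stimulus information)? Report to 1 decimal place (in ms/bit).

198.0 ms/bit

b = (RT₂ − RT₁)/(log₂ n₂ − log₂ n₁) = (944 − 790)/(3.5850 − 2.8074) = 198.043 ms/bit.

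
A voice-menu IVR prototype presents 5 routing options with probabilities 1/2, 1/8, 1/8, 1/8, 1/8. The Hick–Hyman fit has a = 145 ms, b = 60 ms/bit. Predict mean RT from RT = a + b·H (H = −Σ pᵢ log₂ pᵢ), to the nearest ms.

Each term −pᵢ log₂ pᵢ: 0.5·1 + 0.125·3 + 0.125·3 + 0.125·3 + 0.125·3; summed, H = 2.000 bits.
Mean RT = a + bH = 145 + 60·2.000 = 265.00 ms.

265 ms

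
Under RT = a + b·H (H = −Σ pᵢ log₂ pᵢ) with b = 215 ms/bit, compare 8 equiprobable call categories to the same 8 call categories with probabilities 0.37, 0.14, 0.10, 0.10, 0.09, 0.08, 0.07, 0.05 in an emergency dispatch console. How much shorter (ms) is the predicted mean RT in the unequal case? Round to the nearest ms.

69 ms

Equiprobable entropy H₀ = log₂ 8 = 3.0000 bits.
Skewed entropy H = −Σ pᵢ log₂ pᵢ = 2.6810 bits.
ΔRT = b·(H₀ − H) = 215 × 0.3190 = 68.58 ms.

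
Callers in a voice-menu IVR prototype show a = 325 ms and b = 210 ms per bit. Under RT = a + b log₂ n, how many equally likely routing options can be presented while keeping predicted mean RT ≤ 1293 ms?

Information budget: (1293 − 325)/210 = 4.6095 bits, so n ≤ 2^4.6095 = 24.412 → at most 24.

24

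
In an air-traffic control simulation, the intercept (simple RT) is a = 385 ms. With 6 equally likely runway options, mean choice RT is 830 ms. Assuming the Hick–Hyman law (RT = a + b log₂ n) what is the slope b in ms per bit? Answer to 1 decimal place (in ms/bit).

172.1 ms/bit

b = (830 − 385) / log₂(6) = 445 / 2.5850 = 172.149 ms/bit.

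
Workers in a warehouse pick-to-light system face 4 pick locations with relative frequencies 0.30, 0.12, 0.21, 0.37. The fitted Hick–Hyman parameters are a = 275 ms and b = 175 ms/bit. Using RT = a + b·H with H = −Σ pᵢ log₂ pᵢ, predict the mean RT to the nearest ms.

606 ms

Entropy contributions −pᵢ log₂ pᵢ: 0.5211, 0.3671, 0.4728, 0.5307; sum H = 1.8917 bits.
RT = a + bH = 275 + 175·1.8917 = 606.05 ms.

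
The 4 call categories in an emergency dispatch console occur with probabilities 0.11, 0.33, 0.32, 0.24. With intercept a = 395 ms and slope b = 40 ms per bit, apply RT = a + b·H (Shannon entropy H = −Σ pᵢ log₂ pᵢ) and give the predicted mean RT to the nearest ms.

471 ms

Entropy contributions −pᵢ log₂ pᵢ: 0.3503, 0.5278, 0.5260, 0.4941; sum H = 1.8983 bits.
RT = a + bH = 395 + 40·1.8983 = 470.93 ms.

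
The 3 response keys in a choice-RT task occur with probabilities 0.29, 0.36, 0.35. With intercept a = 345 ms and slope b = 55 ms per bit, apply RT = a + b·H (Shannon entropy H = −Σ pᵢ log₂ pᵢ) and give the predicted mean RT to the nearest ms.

H = 0.29·log₂(1/0.29) + 0.36·log₂(1/0.36) + 0.35·log₂(1/0.35) = 1.5786 bits.
RT = 345 + 55 × 1.5786 = 431.82 ms.

432 ms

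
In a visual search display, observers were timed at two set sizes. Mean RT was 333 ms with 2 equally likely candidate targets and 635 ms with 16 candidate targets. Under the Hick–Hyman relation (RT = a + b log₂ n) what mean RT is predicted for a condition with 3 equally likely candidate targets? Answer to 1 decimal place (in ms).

391.9 ms

RT is linear in log₂ n, so two points fix the line:
  b = (635 − 333) / (log₂ 16 − log₂ 2) = 302 / (4 − 1) = 100.667 ms/bit
  a = 333 − 100.667 × 1 = 232.333 ms
Then RT(3) = 232.333 + 100.667 × log₂ 3 = 232.333 + 100.667 × 1.5850 ≈ 391.886 ms.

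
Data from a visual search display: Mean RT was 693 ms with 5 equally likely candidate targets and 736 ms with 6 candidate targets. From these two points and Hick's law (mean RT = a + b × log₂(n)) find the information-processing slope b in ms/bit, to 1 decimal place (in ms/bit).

The slope on a log₂ axis is (736 − 693) / (2.5850 − 2.3219) = 163.477 ms/bit.

163.5 ms/bit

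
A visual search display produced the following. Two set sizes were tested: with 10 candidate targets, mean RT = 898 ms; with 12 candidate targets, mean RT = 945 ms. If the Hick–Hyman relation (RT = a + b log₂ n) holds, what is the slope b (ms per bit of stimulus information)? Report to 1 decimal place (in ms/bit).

178.7 ms/bit

Slope: b = (945 − 898) / (log₂ 12 − log₂ 10) = 47/0.2630 = 178.684 ms/bit.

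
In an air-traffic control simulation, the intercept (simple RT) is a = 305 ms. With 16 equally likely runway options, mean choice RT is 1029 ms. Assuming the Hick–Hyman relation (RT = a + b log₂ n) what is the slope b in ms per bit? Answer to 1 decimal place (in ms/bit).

181.0 ms/bit

b = (1029 − 305) / log₂(16) = 724 / 4 = 181.000 ms/bit.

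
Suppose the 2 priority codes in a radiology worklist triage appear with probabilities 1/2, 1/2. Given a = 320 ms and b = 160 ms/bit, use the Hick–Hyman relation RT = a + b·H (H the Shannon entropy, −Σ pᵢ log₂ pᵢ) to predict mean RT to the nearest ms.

480 ms

H = −Σ pᵢ log₂ pᵢ = 0.5·1 + 0.5·1 = 1.000 bits.
RT = 320 + 160 × 1.000 = 480.00 ms.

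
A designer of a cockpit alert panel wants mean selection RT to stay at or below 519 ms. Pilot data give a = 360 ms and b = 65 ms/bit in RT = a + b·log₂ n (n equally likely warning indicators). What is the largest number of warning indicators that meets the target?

5

Information budget: (519 − 360)/65 = 2.4462 bits, so n ≤ 2^2.4462 = 5.450 → at most 5.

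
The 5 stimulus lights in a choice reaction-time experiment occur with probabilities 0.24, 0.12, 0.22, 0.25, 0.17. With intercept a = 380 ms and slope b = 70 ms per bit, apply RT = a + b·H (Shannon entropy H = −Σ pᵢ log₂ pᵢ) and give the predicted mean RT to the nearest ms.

539 ms

H = 0.24·log₂(1/0.24) + 0.12·log₂(1/0.12) + 0.22·log₂(1/0.22) + 0.25·log₂(1/0.25) + 0.17·log₂(1/0.17) = 2.2764 bits.
RT = 380 + 70 × 2.2764 = 539.35 ms.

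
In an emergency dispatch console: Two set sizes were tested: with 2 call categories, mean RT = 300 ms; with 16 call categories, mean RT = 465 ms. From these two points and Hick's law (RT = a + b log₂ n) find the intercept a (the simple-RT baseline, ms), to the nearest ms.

The slope on a log₂ axis is (465 − 300) / (4 − 1) = 55 ms/bit.
a = RT₁ − b·log₂ n₁ = 300 − 55 × 1 = 245.000 ms.

245 ms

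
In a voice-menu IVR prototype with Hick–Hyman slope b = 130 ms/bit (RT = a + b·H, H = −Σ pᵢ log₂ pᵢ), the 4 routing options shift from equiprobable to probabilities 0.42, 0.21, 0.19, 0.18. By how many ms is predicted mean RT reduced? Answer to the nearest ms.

Equiprobable entropy H₀ = log₂ 4 = 2.0000 bits.
Skewed entropy H = −Σ pᵢ log₂ pᵢ = 1.8990 bits.
ΔRT = b·(H₀ − H) = 130 × 0.1010 = 13.13 ms.

13 ms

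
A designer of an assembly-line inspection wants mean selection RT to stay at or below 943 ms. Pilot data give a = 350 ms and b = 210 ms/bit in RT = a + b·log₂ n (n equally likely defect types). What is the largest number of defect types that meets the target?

Set 350 + 210·log₂ n ≤ 943 → log₂ n ≤ (943 − 350)/210 = 2.8238.
So n ≤ 2^2.8238 = 7.080; the largest integer n is 7.

7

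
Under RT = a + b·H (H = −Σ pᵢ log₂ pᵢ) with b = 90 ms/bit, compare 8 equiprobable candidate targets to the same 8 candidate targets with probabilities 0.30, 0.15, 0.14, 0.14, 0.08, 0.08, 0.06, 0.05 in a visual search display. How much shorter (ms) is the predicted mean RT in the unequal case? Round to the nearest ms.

21 ms

The RT saving is b·ΔH. Equiprobable H₀ = log₂(8) = 3.0000 bits; with the given probabilities H = 2.7685 bits.
b·(H₀ − H) = 90 × (3.0000 − 2.7685) = 20.83 ms.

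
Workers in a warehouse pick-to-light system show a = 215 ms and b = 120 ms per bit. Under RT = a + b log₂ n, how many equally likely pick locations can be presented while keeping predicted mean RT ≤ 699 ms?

Set 215 + 120·log₂ n ≤ 699 → log₂ n ≤ (699 − 215)/120 = 4.0333.
So n ≤ 2^4.0333 = 16.374; the largest integer n is 16.

16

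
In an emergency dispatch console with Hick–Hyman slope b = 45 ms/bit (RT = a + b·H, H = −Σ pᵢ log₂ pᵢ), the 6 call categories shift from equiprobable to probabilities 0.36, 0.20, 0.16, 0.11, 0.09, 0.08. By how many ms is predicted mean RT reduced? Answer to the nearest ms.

10 ms

The RT saving is b·ΔH. Equiprobable H₀ = log₂(6) = 2.5850 bits; with the given probabilities H = 2.3725 bits.
b·(H₀ − H) = 45 × (2.5850 − 2.3725) = 9.56 ms.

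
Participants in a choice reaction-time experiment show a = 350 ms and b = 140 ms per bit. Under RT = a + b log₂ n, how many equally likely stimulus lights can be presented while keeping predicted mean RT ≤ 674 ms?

4

Set 350 + 140·log₂ n ≤ 674 → log₂ n ≤ (674 − 350)/140 = 2.3143.
So n ≤ 2^2.3143 = 4.974; the largest integer n is 4.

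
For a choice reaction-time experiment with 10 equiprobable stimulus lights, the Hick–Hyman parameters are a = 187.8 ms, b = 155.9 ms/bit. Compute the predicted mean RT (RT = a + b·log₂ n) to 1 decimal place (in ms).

log₂(10) = 3.3219 bits, so RT = 187.8 + 155.9 × 3.3219 ≈ 705.689 ms.

705.7 ms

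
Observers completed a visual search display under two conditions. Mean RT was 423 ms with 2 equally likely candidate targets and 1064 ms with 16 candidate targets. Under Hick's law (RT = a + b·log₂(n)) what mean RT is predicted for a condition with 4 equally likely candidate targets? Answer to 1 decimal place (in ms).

With log₂ n on the abscissa the relation is linear; from the two conditions:
  b = (1064 − 423) / (log₂ 16 − log₂ 2) = 641 / (4 − 1) = 213.667 ms/bit
  a = 423 − 213.667 × 1 = 209.333 ms
Then RT(4) = 209.333 + 213.667 × log₂ 4 = 209.333 + 213.667 × 2 ≈ 636.667 ms.

636.7 ms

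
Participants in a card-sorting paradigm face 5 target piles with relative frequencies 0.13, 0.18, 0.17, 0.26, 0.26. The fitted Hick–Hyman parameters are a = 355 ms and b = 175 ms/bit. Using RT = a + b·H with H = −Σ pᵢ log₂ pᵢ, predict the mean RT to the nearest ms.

H = 0.13·log₂(1/0.13) + 0.18·log₂(1/0.18) + 0.17·log₂(1/0.17) + 0.26·log₂(1/0.26) + 0.26·log₂(1/0.26) = 2.2731 bits.
RT = 355 + 175 × 2.2731 = 752.80 ms.

753 ms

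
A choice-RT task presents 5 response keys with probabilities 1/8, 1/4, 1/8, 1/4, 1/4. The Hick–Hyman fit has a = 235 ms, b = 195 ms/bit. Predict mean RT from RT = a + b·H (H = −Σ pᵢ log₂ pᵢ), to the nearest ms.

674 ms

Each term −pᵢ log₂ pᵢ: 0.125·3 + 0.25·2 + 0.125·3 + 0.25·2 + 0.25·2; summed, H = 2.250 bits.
Mean RT = a + bH = 235 + 195·2.250 = 673.75 ms.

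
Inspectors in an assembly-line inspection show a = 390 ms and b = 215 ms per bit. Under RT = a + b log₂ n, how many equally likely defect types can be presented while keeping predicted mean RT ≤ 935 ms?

Set 390 + 215·log₂ n ≤ 935 → log₂ n ≤ (935 − 390)/215 = 2.5349.
So n ≤ 2^2.5349 = 5.795; the largest integer n is 5.

5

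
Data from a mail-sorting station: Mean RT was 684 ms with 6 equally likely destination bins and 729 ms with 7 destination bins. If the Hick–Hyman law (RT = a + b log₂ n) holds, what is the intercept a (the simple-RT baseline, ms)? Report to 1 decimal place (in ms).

b = (RT₂ − RT₁)/(log₂ n₂ − log₂ n₁) = (729 − 684)/(2.8074 − 2.5850) = 202.345 ms/bit.
Intercept: a = 684 − 202.345·log₂(6) = 160.946 ms.

160.9 ms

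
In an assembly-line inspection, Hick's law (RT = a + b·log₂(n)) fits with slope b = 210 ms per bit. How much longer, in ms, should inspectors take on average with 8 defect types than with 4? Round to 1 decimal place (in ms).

ΔRT = (a + b log₂ n₂) − (a + b log₂ n₁) = b·(log₂ n₂ − log₂ n₁).
log₂(8) − log₂(4) = log₂(8/4) = log₂(2) = 1.
ΔRT = 210 × 1.0000 = 210.000 ms.

210.0 ms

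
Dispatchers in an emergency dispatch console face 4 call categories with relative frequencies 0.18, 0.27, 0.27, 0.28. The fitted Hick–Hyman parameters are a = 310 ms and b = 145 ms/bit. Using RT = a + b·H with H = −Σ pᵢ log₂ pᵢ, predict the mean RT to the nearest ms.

Entropy contributions −pᵢ log₂ pᵢ: 0.4453, 0.5100, 0.5100, 0.5142; sum H = 1.9796 bits.
RT = a + bH = 310 + 145·1.9796 = 597.04 ms.

597 ms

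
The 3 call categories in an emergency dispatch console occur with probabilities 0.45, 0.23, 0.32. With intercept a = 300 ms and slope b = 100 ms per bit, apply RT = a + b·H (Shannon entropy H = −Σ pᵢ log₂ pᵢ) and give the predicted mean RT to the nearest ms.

453 ms

H = 0.45·log₂(1/0.45) + 0.23·log₂(1/0.23) + 0.32·log₂(1/0.32) = 1.5321 bits.
RT = 300 + 100 × 1.5321 = 453.21 ms.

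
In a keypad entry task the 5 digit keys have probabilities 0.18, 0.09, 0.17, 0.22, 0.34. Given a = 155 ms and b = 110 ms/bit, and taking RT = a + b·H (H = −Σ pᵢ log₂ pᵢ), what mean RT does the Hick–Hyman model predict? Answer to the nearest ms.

Entropy contributions −pᵢ log₂ pᵢ: 0.4453, 0.3127, 0.4346, 0.4806, 0.5292; sum H = 2.2023 bits.
RT = a + bH = 155 + 110·2.2023 = 397.25 ms.

397 ms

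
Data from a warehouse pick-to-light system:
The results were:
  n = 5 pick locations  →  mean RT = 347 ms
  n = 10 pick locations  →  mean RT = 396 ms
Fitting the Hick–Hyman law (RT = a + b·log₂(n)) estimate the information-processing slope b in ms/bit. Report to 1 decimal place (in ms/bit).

b = (RT₂ − RT₁)/(log₂ n₂ − log₂ n₁) = (396 − 347)/(3.3219 − 2.3219) = 49.000 ms/bit.

49.0 ms/bit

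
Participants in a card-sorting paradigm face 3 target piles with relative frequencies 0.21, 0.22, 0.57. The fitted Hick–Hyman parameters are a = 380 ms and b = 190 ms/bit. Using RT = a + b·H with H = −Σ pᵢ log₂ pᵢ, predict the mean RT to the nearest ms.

H = 0.21·log₂(1/0.21) + 0.22·log₂(1/0.22) + 0.57·log₂(1/0.57) = 1.4156 bits.
RT = 380 + 190 × 1.4156 = 648.97 ms.

649 ms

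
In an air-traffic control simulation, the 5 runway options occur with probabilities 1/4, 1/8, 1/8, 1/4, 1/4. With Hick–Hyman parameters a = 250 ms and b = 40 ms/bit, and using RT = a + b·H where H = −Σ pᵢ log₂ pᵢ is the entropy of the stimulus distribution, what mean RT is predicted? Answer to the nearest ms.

340 ms

Each term −pᵢ log₂ pᵢ: 0.25·2 + 0.125·3 + 0.125·3 + 0.25·2 + 0.25·2; summed, H = 2.250 bits.
Mean RT = a + bH = 250 + 40·2.250 = 340.00 ms.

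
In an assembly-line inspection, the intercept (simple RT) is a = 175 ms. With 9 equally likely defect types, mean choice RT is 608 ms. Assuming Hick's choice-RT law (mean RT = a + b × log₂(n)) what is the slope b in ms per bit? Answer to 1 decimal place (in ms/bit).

9 alternatives carry log₂ 9 = 3.1699 bits; the choice cost is 608 − 175 = 433 ms, so b = 433/3.1699 = 136.596 ms/bit.

136.6 ms/bit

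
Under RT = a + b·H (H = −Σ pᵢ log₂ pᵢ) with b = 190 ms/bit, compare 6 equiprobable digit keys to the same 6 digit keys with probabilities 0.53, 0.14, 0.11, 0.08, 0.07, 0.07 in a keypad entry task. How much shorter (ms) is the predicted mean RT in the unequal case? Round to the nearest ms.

99 ms

Equiprobable entropy H₀ = log₂ 6 = 2.5850 bits.
Skewed entropy H = −Σ pᵢ log₂ pᵢ = 2.0615 bits.
ΔRT = b·(H₀ − H) = 190 × 0.5235 = 99.47 ms.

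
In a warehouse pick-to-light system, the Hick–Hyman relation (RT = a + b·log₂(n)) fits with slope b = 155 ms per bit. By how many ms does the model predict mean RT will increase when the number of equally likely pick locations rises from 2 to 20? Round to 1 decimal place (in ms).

514.9 ms

Only the slope matters, since a is common to both: ΔRT = b·log₂(n₂/n₁).
log₂(20) − log₂(2) = 4.3219 − 1 = 3.3219.
ΔRT = 155 × 3.3219 = 514.899 ms.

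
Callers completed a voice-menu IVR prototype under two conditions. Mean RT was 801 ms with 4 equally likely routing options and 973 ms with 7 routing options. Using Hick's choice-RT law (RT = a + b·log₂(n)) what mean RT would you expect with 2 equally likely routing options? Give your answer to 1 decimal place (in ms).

Fit slope and intercept:
  b = (973 − 801) / (log₂ 7 − log₂ 4) = 172 / (2.8074 − 2) = 213.041 ms/bit
  a = 801 − 213.041 × 2 = 374.917 ms
Then RT(2) = 374.917 + 213.041 × log₂ 2 = 374.917 + 213.041 × 1 ≈ 587.959 ms.

588.0 ms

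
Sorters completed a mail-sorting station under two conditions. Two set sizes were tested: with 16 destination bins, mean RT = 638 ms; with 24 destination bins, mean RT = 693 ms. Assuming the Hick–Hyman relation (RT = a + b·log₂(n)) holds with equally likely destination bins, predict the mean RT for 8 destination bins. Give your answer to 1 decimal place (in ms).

With log₂ n on the abscissa the relation is linear; from the two conditions:
  b = (693 − 638) / (log₂ 24 − log₂ 16) = 55 / (4.5850 − 4) = 94.023 ms/bit
  a = 638 − 94.023 × 4 = 261.908 ms
Then RT(8) = 261.908 + 94.023 × log₂ 8 = 261.908 + 94.023 × 3 ≈ 543.977 ms.

544.0 ms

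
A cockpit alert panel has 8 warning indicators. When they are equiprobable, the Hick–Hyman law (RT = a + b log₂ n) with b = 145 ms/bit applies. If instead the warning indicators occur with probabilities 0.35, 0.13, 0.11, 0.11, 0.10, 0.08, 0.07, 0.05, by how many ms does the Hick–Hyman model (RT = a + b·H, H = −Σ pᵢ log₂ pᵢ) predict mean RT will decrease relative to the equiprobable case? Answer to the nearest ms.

40 ms

The RT saving is b·ΔH. Equiprobable H₀ = log₂(8) = 3.0000 bits; with the given probabilities H = 2.7217 bits.
b·(H₀ − H) = 145 × (3.0000 − 2.7217) = 40.36 ms.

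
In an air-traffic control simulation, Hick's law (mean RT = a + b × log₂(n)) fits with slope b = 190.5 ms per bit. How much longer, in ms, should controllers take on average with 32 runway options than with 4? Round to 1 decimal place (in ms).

571.5 ms

The intercept a cancels: ΔRT = b·(log₂ n₂ − log₂ n₁) = b·log₂(n₂/n₁).
log₂(32) − log₂(4) = log₂(32/4) = log₂(8) = 3.
ΔRT = 190.5 × 3.0000 = 571.500 ms.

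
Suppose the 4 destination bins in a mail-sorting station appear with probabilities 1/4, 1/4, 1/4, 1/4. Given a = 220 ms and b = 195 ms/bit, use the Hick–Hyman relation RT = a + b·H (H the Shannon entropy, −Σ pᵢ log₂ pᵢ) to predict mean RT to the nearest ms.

610 ms

Each term −pᵢ log₂ pᵢ: 0.25·2 + 0.25·2 + 0.25·2 + 0.25·2; summed, H = 2.000 bits.
Mean RT = a + bH = 220 + 195·2.000 = 610.00 ms.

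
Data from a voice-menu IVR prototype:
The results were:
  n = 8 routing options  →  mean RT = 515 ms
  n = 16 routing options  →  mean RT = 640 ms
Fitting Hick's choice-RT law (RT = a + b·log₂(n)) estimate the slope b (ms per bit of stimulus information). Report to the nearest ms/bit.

b = (RT₂ − RT₁)/(log₂ n₂ − log₂ n₁) = (640 − 515)/(4 − 3) = 125 ms/bit.

125 ms/bit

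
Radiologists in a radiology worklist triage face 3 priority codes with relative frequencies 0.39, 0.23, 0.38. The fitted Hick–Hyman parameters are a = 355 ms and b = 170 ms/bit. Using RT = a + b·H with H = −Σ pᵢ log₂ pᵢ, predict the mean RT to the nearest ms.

Entropy contributions −pᵢ log₂ pᵢ: 0.5298, 0.4877, 0.5305; sum H = 1.5479 bits.
RT = a + bH = 355 + 170·1.5479 = 618.15 ms.

618 ms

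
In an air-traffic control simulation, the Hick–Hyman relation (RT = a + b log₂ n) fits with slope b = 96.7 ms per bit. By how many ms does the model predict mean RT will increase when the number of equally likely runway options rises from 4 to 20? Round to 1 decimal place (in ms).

224.5 ms

The intercept a cancels: ΔRT = b·(log₂ n₂ − log₂ n₁) = b·log₂(n₂/n₁).
log₂(20) − log₂(4) = 4.3219 − 2 = 2.3219.
ΔRT = 96.7 × 2.3219 = 224.530 ms.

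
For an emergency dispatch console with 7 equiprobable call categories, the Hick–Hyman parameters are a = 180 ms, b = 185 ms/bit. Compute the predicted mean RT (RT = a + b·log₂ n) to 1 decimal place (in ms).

699.4 ms

log₂(7) = 2.8074 bits, so RT = 180 + 185 × 2.8074 ≈ 699.361 ms.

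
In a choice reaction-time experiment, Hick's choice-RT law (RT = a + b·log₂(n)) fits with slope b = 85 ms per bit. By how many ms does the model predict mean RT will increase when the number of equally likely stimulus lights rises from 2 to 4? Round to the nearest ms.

85 ms

ΔRT = (a + b log₂ n₂) − (a + b log₂ n₁) = b·(log₂ n₂ − log₂ n₁).
log₂(4) − log₂(2) = log₂(4/2) = log₂(2) = 1.
ΔRT = 85 × 1.0000 = 85.000 ms.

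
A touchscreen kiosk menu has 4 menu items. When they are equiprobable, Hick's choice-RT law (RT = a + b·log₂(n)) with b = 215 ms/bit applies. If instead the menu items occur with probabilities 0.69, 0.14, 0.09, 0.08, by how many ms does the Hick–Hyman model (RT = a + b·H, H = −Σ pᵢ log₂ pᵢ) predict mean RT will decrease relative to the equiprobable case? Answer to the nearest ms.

135 ms

The RT saving is b·ΔH. Equiprobable H₀ = log₂(4) = 2.0000 bits; with the given probabilities H = 1.3707 bits.
b·(H₀ − H) = 215 × (2.0000 − 1.3707) = 135.31 ms.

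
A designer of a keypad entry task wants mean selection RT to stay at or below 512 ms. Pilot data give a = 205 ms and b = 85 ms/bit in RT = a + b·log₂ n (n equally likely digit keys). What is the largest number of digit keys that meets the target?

12

85·log₂ n ≤ 512 − 205 = 307, giving log₂ n ≤ 3.6118 and n ≤ 12.225. The largest whole number is 12.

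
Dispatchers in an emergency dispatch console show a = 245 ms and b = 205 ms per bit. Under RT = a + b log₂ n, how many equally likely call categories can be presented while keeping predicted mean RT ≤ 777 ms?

6

Information budget: (777 − 245)/205 = 2.5951 bits, so n ≤ 2^2.5951 = 6.042 → at most 6.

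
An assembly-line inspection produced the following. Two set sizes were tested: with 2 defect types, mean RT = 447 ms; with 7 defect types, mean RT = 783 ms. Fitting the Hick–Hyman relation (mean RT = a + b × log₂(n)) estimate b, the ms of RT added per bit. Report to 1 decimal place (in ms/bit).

The slope on a log₂ axis is (783 − 447) / (2.8074 − 1) = 185.907 ms/bit.

185.9 ms/bit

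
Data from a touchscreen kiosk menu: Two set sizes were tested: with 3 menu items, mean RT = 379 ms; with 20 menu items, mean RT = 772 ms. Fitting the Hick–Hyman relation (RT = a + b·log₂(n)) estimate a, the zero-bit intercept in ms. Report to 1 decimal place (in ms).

151.4 ms

Slope: b = (772 − 379) / (log₂ 20 − log₂ 3) = 393/2.7370 = 143.590 ms/bit.
Intercept: a = 379 − 143.590·log₂(3) = 151.416 ms.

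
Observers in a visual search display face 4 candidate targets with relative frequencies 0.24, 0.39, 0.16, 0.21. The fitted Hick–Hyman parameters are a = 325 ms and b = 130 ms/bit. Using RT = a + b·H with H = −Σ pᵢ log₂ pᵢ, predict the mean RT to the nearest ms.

575 ms

H = 0.24·log₂(1/0.24) + 0.39·log₂(1/0.39) + 0.16·log₂(1/0.16) + 0.21·log₂(1/0.21) = 1.9198 bits.
RT = 325 + 130 × 1.9198 = 574.57 ms.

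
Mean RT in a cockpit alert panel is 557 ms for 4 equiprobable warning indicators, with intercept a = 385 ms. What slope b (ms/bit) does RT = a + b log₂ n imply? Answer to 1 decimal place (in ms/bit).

86.0 ms/bit

b = (557 − 385) / log₂(4) = 172 / 2 = 86.000 ms/bit.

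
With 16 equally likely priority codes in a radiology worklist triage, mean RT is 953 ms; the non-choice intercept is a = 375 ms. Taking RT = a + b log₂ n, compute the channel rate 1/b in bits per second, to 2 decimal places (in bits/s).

Choice component = 953 − 375 = 578 ms over log₂(16) = 4 bits.
b = 578 / 4 = 144.500 ms/bit, so 1/b = 6.920 bits/s.

6.92 bits/s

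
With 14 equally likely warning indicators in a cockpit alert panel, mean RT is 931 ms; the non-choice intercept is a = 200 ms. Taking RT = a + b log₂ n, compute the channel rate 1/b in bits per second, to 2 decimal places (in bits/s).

5.21 bits/s

b = (931 − 200)/log₂ 14 = 731/3.8074 = 191.997 ms per bit = 0.19200 s/bit; the reciprocal is 5.208 bits/s.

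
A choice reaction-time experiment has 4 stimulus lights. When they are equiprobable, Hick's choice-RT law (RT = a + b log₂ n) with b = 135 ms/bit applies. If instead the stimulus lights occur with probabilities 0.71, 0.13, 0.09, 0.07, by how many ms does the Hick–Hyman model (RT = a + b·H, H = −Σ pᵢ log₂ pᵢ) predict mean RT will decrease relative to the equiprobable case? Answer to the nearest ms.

The RT saving is b·ΔH. Equiprobable H₀ = log₂(4) = 2.0000 bits; with the given probabilities H = 1.3147 bits.
b·(H₀ − H) = 135 × (2.0000 − 1.3147) = 92.52 ms.

93 ms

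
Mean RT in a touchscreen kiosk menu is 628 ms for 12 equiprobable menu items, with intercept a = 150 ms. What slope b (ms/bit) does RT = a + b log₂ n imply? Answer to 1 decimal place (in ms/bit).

b = (628 − 150) / log₂(12) = 478 / 3.5850 = 133.335 ms/bit.

133.3 ms/bit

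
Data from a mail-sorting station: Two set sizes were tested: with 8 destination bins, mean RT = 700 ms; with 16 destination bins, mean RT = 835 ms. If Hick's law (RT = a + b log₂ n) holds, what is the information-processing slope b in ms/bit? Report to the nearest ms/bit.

135 ms/bit

The slope on a log₂ axis is (835 − 700) / (4 − 3) = 135 ms/bit.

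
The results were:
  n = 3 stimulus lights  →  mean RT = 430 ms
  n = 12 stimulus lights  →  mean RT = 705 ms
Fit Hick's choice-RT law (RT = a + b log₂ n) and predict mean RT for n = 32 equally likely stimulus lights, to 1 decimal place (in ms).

Solve the two-equation system in a and b:
  b = (705 − 430) / (log₂ 12 − log₂ 3) = 275 / (3.5850 − 1.5850) = 137.500 ms/bit
  a = 430 − 137.500 × 1.5850 = 212.068 ms
Then RT(32) = 212.068 + 137.500 × log₂ 32 = 212.068 + 137.500 × 5 ≈ 899.568 ms.

899.6 ms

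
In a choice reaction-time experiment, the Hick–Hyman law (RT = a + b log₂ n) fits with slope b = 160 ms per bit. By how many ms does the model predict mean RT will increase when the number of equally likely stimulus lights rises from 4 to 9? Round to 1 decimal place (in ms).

187.2 ms

The intercept a cancels: ΔRT = b·(log₂ n₂ − log₂ n₁) = b·log₂(n₂/n₁).
log₂(9) − log₂(4) = 3.1699 − 2 = 1.1699.
ΔRT = 160 × 1.1699 = 187.188 ms.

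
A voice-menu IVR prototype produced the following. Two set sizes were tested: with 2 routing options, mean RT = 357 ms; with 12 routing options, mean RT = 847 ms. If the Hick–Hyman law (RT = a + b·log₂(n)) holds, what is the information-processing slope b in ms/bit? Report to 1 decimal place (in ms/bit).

b = (RT₂ − RT₁)/(log₂ n₂ − log₂ n₁) = (847 − 357)/(3.5850 − 1) = 189.558 ms/bit.

189.6 ms/bit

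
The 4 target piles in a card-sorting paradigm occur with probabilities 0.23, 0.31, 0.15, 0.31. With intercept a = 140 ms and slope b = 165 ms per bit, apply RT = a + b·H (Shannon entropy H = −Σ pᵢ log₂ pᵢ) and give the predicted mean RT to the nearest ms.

Entropy contributions −pᵢ log₂ pᵢ: 0.4877, 0.5238, 0.4105, 0.5238; sum H = 1.9458 bits.
RT = a + bH = 140 + 165·1.9458 = 461.06 ms.

461 ms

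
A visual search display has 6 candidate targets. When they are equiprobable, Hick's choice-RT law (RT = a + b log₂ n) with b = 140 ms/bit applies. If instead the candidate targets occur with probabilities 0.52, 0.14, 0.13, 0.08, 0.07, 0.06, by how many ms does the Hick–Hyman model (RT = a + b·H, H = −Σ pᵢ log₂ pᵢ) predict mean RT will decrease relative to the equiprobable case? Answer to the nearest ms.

72 ms

The RT saving is b·ΔH. Equiprobable H₀ = log₂(6) = 2.5850 bits; with the given probabilities H = 2.0739 bits.
b·(H₀ − H) = 140 × (2.5850 − 2.0739) = 71.54 ms.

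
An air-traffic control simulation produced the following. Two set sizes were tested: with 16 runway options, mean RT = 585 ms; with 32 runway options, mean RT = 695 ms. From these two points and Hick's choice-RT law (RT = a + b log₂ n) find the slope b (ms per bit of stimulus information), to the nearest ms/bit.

b = (RT₂ − RT₁)/(log₂ n₂ − log₂ n₁) = (695 − 585)/(5 − 4) = 110 ms/bit.

110 ms/bit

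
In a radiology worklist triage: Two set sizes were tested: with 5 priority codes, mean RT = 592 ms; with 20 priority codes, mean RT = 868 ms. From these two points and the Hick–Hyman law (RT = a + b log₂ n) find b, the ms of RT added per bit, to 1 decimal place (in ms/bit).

138.0 ms/bit

The slope on a log₂ axis is (868 − 592) / (4.3219 − 2.3219) = 138.000 ms/bit.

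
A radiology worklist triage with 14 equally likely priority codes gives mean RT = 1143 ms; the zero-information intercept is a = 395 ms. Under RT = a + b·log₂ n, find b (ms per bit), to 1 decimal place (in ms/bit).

14 alternatives carry log₂ 14 = 3.8074 bits; the choice cost is 1143 − 395 = 748 ms, so b = 748/3.8074 = 196.462 ms/bit.

196.5 ms/bit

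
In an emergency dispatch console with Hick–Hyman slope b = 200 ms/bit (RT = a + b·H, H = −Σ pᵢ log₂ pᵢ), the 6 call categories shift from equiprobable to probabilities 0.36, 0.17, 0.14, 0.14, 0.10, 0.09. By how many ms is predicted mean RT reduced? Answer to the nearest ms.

36 ms

The RT saving is b·ΔH. Equiprobable H₀ = log₂(6) = 2.5850 bits; with the given probabilities H = 2.4043 bits.
b·(H₀ − H) = 200 × (2.5850 − 2.4043) = 36.14 ms.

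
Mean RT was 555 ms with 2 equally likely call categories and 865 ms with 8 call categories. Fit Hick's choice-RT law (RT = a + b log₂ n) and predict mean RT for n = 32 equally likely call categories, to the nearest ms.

1175 ms

Fit slope and intercept:
  b = (865 − 555) / (log₂ 8 − log₂ 2) = 310 / (3 − 1) = 155 ms/bit
  a = 555 − 155 × 1 = 400 ms
Then RT(32) = 400 + 155 × log₂ 32 = 400 + 155 × 5 ≈ 1175.000 ms.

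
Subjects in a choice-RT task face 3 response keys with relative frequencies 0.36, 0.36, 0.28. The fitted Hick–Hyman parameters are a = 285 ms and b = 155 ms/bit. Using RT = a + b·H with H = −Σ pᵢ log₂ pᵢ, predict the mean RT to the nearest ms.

Entropy contributions −pᵢ log₂ pᵢ: 0.5306, 0.5306, 0.5142; sum H = 1.5755 bits.
RT = a + bH = 285 + 155·1.5755 = 529.19 ms.

529 ms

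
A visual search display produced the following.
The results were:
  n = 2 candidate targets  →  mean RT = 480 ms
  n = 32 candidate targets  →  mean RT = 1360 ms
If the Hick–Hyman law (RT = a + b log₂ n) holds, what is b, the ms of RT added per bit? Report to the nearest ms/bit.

Slope: b = (1360 − 480) / (log₂ 32 − log₂ 2) = 880/4.0000 = 220 ms/bit.

220 ms/bit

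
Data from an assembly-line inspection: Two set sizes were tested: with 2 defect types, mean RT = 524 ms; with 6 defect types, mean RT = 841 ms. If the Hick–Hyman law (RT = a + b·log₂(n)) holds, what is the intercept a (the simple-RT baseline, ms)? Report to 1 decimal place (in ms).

Slope: b = (841 − 524) / (log₂ 6 − log₂ 2) = 317/1.5850 = 200.005 ms/bit.
Intercept: a = 524 − 200.005·log₂(2) = 323.995 ms.

324.0 ms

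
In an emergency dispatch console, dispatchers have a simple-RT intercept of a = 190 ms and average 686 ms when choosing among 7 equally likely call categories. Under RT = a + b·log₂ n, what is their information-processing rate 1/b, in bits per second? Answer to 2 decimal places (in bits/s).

5.66 bits/s

Choice component = 686 − 190 = 496 ms over log₂(7) = 2.8074 bits.
b = 496 / 2.8074 = 176.679 ms/bit, so 1/b = 5.660 bits/s.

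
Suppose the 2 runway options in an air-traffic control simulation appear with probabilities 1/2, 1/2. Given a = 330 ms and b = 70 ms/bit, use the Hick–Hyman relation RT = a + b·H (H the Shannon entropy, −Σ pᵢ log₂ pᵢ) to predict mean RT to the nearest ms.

Each term −pᵢ log₂ pᵢ: 0.5·1 + 0.5·1; summed, H = 1.000 bits.
Mean RT = a + bH = 330 + 70·1.000 = 400.00 ms.

400 ms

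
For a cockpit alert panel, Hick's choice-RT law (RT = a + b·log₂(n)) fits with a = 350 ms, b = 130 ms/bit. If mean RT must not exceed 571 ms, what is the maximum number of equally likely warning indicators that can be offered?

Information budget: (571 − 350)/130 = 1.7000 bits, so n ≤ 2^1.7000 = 3.249 → at most 3.

3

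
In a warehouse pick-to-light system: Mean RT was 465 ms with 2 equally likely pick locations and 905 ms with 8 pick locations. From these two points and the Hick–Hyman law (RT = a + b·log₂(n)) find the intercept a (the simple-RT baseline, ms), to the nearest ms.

b = (RT₂ − RT₁)/(log₂ n₂ − log₂ n₁) = (905 − 465)/(3 − 1) = 220 ms/bit.
Intercept: a = 465 − 220·log₂(2) = 245.000 ms.

245 ms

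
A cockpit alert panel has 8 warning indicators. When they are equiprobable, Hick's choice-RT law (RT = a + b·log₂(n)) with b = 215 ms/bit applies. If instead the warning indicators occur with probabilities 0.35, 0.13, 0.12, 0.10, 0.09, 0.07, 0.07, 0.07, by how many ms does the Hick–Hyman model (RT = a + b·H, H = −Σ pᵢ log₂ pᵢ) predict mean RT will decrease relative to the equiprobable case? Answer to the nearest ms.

The RT saving is b·ΔH. Equiprobable H₀ = log₂(8) = 3.0000 bits; with the given probabilities H = 2.7303 bits.
b·(H₀ − H) = 215 × (3.0000 − 2.7303) = 57.98 ms.

58 ms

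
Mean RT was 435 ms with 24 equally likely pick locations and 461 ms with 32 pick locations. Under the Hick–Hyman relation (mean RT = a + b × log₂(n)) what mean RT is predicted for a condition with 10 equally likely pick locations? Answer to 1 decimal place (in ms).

RT is linear in log₂ n, so two points fix the line:
  b = (461 − 435) / (log₂ 32 − log₂ 24) = 26 / (5 − 4.5850) = 62.645 ms/bit
  a = 435 − 62.645 × 4.5850 = 147.775 ms
Then RT(10) = 147.775 + 62.645 × log₂ 10 = 147.775 + 62.645 × 3.3219 ≈ 355.877 ms.

355.9 ms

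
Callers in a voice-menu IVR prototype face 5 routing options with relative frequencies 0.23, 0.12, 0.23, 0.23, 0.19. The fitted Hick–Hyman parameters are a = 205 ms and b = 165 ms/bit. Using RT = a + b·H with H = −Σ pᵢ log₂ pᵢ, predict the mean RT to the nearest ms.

Entropy contributions −pᵢ log₂ pᵢ: 0.4877, 0.3671, 0.4877, 0.4877, 0.4552; sum H = 2.2853 bits.
RT = a + bH = 205 + 165·2.2853 = 582.07 ms.

582 ms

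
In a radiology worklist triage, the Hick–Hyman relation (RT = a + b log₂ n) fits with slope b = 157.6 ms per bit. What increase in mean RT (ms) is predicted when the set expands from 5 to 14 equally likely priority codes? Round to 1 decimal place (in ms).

234.1 ms

The intercept a cancels: ΔRT = b·(log₂ n₂ − log₂ n₁) = b·log₂(n₂/n₁).
log₂(14) − log₂(5) = 3.8074 − 2.3219 = 1.4854.
ΔRT = 157.6 × 1.4854 = 234.103 ms.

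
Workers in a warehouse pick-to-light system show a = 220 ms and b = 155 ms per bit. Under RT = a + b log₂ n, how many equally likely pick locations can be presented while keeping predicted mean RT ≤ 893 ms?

20

155·log₂ n ≤ 893 − 220 = 673, giving log₂ n ≤ 4.3419 and n ≤ 20.279. The largest whole number is 20.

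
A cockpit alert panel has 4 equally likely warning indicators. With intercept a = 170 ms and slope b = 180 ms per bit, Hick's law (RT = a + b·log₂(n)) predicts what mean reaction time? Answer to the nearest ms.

log₂(4) = 2 bits, so RT = 170 + 180 × 2 ≈ 530.000 ms.

530 ms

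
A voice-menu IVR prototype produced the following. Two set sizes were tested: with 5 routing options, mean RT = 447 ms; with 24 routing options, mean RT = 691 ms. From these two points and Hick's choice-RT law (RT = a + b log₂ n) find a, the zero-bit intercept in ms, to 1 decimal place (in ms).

b = (RT₂ − RT₁)/(log₂ n₂ − log₂ n₁) = (691 − 447)/(4.5850 − 2.3219) = 107.820 ms/bit.
Intercept: a = 447 − 107.820·log₂(5) = 196.650 ms.

196.7 ms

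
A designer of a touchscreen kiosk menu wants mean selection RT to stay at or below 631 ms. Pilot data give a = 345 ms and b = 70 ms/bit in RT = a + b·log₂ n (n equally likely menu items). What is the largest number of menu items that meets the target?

16

Set 345 + 70·log₂ n ≤ 631 → log₂ n ≤ (631 − 345)/70 = 4.0857.
So n ≤ 2^4.0857 = 16.979; the largest integer n is 16.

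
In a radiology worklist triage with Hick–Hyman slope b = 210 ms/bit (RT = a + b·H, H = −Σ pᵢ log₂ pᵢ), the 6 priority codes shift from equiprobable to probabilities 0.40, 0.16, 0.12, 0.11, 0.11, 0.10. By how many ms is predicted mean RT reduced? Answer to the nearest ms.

Equiprobable entropy H₀ = log₂ 6 = 2.5850 bits.
Skewed entropy H = −Σ pᵢ log₂ pᵢ = 2.3516 bits.
ΔRT = b·(H₀ − H) = 210 × 0.2333 = 49.00 ms.

49 ms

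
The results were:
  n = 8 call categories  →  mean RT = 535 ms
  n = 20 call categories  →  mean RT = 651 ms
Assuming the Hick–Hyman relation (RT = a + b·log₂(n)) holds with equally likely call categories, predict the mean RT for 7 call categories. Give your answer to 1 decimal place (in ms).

Fit slope and intercept:
  b = (651 − 535) / (log₂ 20 − log₂ 8) = 116 / (4.3219 − 3) = 87.751 ms/bit
  a = 535 − 87.751 × 3 = 271.748 ms
Then RT(7) = 271.748 + 87.751 × log₂ 7 = 271.748 + 87.751 × 2.8074 ≈ 518.095 ms.

518.1 ms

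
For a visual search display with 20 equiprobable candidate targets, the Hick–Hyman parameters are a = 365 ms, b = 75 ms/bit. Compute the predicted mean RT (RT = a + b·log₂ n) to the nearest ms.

689 ms

log₂(20) = 4.3219 bits, so RT = 365 + 75 × 4.3219 ≈ 689.145 ms.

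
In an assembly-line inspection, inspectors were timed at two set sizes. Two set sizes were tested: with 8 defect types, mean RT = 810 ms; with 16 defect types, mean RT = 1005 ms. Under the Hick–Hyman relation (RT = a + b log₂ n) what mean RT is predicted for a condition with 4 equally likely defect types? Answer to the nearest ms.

615 ms

Fit slope and intercept:
  b = (1005 − 810) / (log₂ 16 − log₂ 8) = 195 / (4 − 3) = 195 ms/bit
  a = 810 − 195 × 3 = 225 ms
Then RT(4) = 225 + 195 × log₂ 4 = 225 + 195 × 2 ≈ 615.000 ms.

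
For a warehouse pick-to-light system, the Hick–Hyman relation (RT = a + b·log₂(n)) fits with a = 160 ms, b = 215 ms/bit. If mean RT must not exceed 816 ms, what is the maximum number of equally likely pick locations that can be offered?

8

215·log₂ n ≤ 816 − 160 = 656, giving log₂ n ≤ 3.0512 and n ≤ 8.289. The largest whole number is 8.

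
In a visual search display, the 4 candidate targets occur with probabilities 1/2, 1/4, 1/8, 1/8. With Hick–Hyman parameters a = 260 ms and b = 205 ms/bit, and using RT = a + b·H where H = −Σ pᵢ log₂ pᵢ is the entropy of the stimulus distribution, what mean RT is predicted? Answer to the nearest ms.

H = −Σ pᵢ log₂ pᵢ = 0.5·1 + 0.25·2 + 0.125·3 + 0.125·3 = 1.750 bits.
RT = 260 + 205 × 1.750 = 618.75 ms.

619 ms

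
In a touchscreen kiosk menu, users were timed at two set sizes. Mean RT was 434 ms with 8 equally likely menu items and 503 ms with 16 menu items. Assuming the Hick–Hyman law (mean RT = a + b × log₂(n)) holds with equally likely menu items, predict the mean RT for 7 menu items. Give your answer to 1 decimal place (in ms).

Fit slope and intercept:
  b = (503 − 434) / (log₂ 16 − log₂ 8) = 69 / (4 − 3) = 69.000 ms/bit
  a = 434 − 69.000 × 3 = 227.000 ms
Then RT(7) = 227.000 + 69.000 × log₂ 7 = 227.000 + 69.000 × 2.8074 ≈ 420.707 ms.

420.7 ms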